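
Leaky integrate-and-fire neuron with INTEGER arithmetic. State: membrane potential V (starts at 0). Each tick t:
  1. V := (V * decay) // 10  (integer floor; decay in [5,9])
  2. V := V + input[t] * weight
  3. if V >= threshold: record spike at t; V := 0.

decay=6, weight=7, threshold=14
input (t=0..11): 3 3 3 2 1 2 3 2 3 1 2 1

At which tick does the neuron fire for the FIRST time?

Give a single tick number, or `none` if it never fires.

Answer: 0

Derivation:
t=0: input=3 -> V=0 FIRE
t=1: input=3 -> V=0 FIRE
t=2: input=3 -> V=0 FIRE
t=3: input=2 -> V=0 FIRE
t=4: input=1 -> V=7
t=5: input=2 -> V=0 FIRE
t=6: input=3 -> V=0 FIRE
t=7: input=2 -> V=0 FIRE
t=8: input=3 -> V=0 FIRE
t=9: input=1 -> V=7
t=10: input=2 -> V=0 FIRE
t=11: input=1 -> V=7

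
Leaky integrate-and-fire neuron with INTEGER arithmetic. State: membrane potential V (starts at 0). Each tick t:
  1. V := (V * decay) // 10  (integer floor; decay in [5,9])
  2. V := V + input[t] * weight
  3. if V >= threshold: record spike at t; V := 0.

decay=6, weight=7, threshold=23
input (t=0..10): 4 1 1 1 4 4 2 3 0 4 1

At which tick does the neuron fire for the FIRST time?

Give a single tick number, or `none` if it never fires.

Answer: 0

Derivation:
t=0: input=4 -> V=0 FIRE
t=1: input=1 -> V=7
t=2: input=1 -> V=11
t=3: input=1 -> V=13
t=4: input=4 -> V=0 FIRE
t=5: input=4 -> V=0 FIRE
t=6: input=2 -> V=14
t=7: input=3 -> V=0 FIRE
t=8: input=0 -> V=0
t=9: input=4 -> V=0 FIRE
t=10: input=1 -> V=7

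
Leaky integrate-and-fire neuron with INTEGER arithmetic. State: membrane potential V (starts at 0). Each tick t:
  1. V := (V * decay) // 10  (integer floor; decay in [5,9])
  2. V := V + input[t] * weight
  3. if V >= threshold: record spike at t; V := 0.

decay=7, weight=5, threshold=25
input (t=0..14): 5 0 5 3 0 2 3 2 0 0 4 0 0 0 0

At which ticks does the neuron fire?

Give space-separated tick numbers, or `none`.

t=0: input=5 -> V=0 FIRE
t=1: input=0 -> V=0
t=2: input=5 -> V=0 FIRE
t=3: input=3 -> V=15
t=4: input=0 -> V=10
t=5: input=2 -> V=17
t=6: input=3 -> V=0 FIRE
t=7: input=2 -> V=10
t=8: input=0 -> V=7
t=9: input=0 -> V=4
t=10: input=4 -> V=22
t=11: input=0 -> V=15
t=12: input=0 -> V=10
t=13: input=0 -> V=7
t=14: input=0 -> V=4

Answer: 0 2 6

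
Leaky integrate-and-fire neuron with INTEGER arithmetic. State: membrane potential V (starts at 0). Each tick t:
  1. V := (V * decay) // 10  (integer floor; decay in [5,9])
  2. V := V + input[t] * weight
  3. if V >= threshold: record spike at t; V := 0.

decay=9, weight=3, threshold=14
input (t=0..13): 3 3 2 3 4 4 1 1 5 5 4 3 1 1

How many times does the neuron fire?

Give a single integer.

Answer: 6

Derivation:
t=0: input=3 -> V=9
t=1: input=3 -> V=0 FIRE
t=2: input=2 -> V=6
t=3: input=3 -> V=0 FIRE
t=4: input=4 -> V=12
t=5: input=4 -> V=0 FIRE
t=6: input=1 -> V=3
t=7: input=1 -> V=5
t=8: input=5 -> V=0 FIRE
t=9: input=5 -> V=0 FIRE
t=10: input=4 -> V=12
t=11: input=3 -> V=0 FIRE
t=12: input=1 -> V=3
t=13: input=1 -> V=5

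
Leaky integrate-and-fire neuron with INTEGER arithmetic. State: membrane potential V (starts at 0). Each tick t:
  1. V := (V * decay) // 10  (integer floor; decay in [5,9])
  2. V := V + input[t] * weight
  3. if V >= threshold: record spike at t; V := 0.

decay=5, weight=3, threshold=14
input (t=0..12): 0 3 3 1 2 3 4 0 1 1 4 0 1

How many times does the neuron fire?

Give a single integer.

Answer: 2

Derivation:
t=0: input=0 -> V=0
t=1: input=3 -> V=9
t=2: input=3 -> V=13
t=3: input=1 -> V=9
t=4: input=2 -> V=10
t=5: input=3 -> V=0 FIRE
t=6: input=4 -> V=12
t=7: input=0 -> V=6
t=8: input=1 -> V=6
t=9: input=1 -> V=6
t=10: input=4 -> V=0 FIRE
t=11: input=0 -> V=0
t=12: input=1 -> V=3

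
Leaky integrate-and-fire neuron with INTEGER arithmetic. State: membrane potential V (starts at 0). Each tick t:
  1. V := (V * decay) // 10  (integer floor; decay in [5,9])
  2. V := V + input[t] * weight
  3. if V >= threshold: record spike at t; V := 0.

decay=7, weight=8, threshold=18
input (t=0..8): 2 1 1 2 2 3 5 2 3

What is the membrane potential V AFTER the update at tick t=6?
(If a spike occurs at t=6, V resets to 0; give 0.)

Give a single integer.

Answer: 0

Derivation:
t=0: input=2 -> V=16
t=1: input=1 -> V=0 FIRE
t=2: input=1 -> V=8
t=3: input=2 -> V=0 FIRE
t=4: input=2 -> V=16
t=5: input=3 -> V=0 FIRE
t=6: input=5 -> V=0 FIRE
t=7: input=2 -> V=16
t=8: input=3 -> V=0 FIRE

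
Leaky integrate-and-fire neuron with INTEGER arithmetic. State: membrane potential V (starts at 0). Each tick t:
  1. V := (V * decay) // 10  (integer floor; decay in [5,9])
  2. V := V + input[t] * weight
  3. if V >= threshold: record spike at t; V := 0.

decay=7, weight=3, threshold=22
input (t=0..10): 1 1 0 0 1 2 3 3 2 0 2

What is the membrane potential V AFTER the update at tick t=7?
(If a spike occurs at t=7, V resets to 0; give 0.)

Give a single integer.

t=0: input=1 -> V=3
t=1: input=1 -> V=5
t=2: input=0 -> V=3
t=3: input=0 -> V=2
t=4: input=1 -> V=4
t=5: input=2 -> V=8
t=6: input=3 -> V=14
t=7: input=3 -> V=18
t=8: input=2 -> V=18
t=9: input=0 -> V=12
t=10: input=2 -> V=14

Answer: 18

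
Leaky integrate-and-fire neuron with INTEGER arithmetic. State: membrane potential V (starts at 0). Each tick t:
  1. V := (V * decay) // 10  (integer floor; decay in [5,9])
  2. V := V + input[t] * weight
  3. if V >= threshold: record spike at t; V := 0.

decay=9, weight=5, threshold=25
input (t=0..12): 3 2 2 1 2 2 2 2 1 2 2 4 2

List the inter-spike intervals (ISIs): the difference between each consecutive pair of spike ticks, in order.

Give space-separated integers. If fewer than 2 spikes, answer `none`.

t=0: input=3 -> V=15
t=1: input=2 -> V=23
t=2: input=2 -> V=0 FIRE
t=3: input=1 -> V=5
t=4: input=2 -> V=14
t=5: input=2 -> V=22
t=6: input=2 -> V=0 FIRE
t=7: input=2 -> V=10
t=8: input=1 -> V=14
t=9: input=2 -> V=22
t=10: input=2 -> V=0 FIRE
t=11: input=4 -> V=20
t=12: input=2 -> V=0 FIRE

Answer: 4 4 2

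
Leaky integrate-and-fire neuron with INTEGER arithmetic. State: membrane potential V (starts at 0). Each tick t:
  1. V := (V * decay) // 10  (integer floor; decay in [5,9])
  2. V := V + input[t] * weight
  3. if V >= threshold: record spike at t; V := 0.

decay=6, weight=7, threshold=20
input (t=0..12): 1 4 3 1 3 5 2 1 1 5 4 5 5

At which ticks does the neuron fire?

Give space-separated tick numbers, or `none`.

t=0: input=1 -> V=7
t=1: input=4 -> V=0 FIRE
t=2: input=3 -> V=0 FIRE
t=3: input=1 -> V=7
t=4: input=3 -> V=0 FIRE
t=5: input=5 -> V=0 FIRE
t=6: input=2 -> V=14
t=7: input=1 -> V=15
t=8: input=1 -> V=16
t=9: input=5 -> V=0 FIRE
t=10: input=4 -> V=0 FIRE
t=11: input=5 -> V=0 FIRE
t=12: input=5 -> V=0 FIRE

Answer: 1 2 4 5 9 10 11 12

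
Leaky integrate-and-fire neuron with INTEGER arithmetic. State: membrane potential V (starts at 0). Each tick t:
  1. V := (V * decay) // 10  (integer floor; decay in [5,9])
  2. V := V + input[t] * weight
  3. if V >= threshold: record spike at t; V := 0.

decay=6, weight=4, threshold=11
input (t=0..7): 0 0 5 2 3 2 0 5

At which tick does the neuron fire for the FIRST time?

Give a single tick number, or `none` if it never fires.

Answer: 2

Derivation:
t=0: input=0 -> V=0
t=1: input=0 -> V=0
t=2: input=5 -> V=0 FIRE
t=3: input=2 -> V=8
t=4: input=3 -> V=0 FIRE
t=5: input=2 -> V=8
t=6: input=0 -> V=4
t=7: input=5 -> V=0 FIRE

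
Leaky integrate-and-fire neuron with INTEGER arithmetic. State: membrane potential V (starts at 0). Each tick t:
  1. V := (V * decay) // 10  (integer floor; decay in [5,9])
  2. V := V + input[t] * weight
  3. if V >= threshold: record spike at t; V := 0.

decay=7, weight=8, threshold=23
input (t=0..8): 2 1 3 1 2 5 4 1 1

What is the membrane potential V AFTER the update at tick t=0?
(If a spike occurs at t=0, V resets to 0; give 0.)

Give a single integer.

t=0: input=2 -> V=16
t=1: input=1 -> V=19
t=2: input=3 -> V=0 FIRE
t=3: input=1 -> V=8
t=4: input=2 -> V=21
t=5: input=5 -> V=0 FIRE
t=6: input=4 -> V=0 FIRE
t=7: input=1 -> V=8
t=8: input=1 -> V=13

Answer: 16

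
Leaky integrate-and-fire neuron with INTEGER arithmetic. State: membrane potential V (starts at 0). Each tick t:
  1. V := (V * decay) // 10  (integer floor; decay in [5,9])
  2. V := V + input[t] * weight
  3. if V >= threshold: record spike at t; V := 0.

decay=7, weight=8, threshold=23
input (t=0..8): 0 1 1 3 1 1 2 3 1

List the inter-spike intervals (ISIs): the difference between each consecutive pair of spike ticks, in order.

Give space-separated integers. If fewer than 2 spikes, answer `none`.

Answer: 3 1

Derivation:
t=0: input=0 -> V=0
t=1: input=1 -> V=8
t=2: input=1 -> V=13
t=3: input=3 -> V=0 FIRE
t=4: input=1 -> V=8
t=5: input=1 -> V=13
t=6: input=2 -> V=0 FIRE
t=7: input=3 -> V=0 FIRE
t=8: input=1 -> V=8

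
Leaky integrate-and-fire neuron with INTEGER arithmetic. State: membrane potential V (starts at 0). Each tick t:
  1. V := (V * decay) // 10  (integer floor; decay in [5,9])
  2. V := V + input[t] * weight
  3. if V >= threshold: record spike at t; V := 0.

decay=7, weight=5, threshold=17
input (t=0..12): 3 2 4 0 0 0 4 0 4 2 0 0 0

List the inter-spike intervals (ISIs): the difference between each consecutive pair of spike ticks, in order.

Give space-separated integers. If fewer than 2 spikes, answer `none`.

Answer: 1 4 2

Derivation:
t=0: input=3 -> V=15
t=1: input=2 -> V=0 FIRE
t=2: input=4 -> V=0 FIRE
t=3: input=0 -> V=0
t=4: input=0 -> V=0
t=5: input=0 -> V=0
t=6: input=4 -> V=0 FIRE
t=7: input=0 -> V=0
t=8: input=4 -> V=0 FIRE
t=9: input=2 -> V=10
t=10: input=0 -> V=7
t=11: input=0 -> V=4
t=12: input=0 -> V=2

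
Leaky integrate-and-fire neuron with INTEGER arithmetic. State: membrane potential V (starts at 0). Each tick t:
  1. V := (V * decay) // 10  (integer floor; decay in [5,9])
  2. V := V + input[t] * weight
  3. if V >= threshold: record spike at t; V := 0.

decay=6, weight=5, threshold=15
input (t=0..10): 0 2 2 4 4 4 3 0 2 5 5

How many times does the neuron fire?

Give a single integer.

Answer: 7

Derivation:
t=0: input=0 -> V=0
t=1: input=2 -> V=10
t=2: input=2 -> V=0 FIRE
t=3: input=4 -> V=0 FIRE
t=4: input=4 -> V=0 FIRE
t=5: input=4 -> V=0 FIRE
t=6: input=3 -> V=0 FIRE
t=7: input=0 -> V=0
t=8: input=2 -> V=10
t=9: input=5 -> V=0 FIRE
t=10: input=5 -> V=0 FIRE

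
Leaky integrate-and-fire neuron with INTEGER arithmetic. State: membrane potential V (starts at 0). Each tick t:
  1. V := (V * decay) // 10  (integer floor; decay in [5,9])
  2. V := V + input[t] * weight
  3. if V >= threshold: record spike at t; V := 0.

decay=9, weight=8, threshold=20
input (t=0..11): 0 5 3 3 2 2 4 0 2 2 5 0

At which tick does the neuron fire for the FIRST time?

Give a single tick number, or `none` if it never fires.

t=0: input=0 -> V=0
t=1: input=5 -> V=0 FIRE
t=2: input=3 -> V=0 FIRE
t=3: input=3 -> V=0 FIRE
t=4: input=2 -> V=16
t=5: input=2 -> V=0 FIRE
t=6: input=4 -> V=0 FIRE
t=7: input=0 -> V=0
t=8: input=2 -> V=16
t=9: input=2 -> V=0 FIRE
t=10: input=5 -> V=0 FIRE
t=11: input=0 -> V=0

Answer: 1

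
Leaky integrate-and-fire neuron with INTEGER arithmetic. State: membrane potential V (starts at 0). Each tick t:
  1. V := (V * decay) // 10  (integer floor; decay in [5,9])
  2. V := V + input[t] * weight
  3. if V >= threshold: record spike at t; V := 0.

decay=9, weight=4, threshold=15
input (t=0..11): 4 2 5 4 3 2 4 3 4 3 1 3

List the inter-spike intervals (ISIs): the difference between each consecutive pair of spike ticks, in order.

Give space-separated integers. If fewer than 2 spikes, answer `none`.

t=0: input=4 -> V=0 FIRE
t=1: input=2 -> V=8
t=2: input=5 -> V=0 FIRE
t=3: input=4 -> V=0 FIRE
t=4: input=3 -> V=12
t=5: input=2 -> V=0 FIRE
t=6: input=4 -> V=0 FIRE
t=7: input=3 -> V=12
t=8: input=4 -> V=0 FIRE
t=9: input=3 -> V=12
t=10: input=1 -> V=14
t=11: input=3 -> V=0 FIRE

Answer: 2 1 2 1 2 3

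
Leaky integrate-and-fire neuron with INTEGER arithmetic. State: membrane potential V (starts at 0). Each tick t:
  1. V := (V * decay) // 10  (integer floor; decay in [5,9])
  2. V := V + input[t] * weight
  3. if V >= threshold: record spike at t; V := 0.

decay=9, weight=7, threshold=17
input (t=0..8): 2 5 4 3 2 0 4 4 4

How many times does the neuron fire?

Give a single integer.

t=0: input=2 -> V=14
t=1: input=5 -> V=0 FIRE
t=2: input=4 -> V=0 FIRE
t=3: input=3 -> V=0 FIRE
t=4: input=2 -> V=14
t=5: input=0 -> V=12
t=6: input=4 -> V=0 FIRE
t=7: input=4 -> V=0 FIRE
t=8: input=4 -> V=0 FIRE

Answer: 6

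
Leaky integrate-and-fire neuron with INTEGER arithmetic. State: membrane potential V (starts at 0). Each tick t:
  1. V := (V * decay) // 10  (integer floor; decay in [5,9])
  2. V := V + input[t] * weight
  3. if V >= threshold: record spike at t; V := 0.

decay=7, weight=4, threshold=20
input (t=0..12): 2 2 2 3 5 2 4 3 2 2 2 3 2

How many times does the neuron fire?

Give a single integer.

t=0: input=2 -> V=8
t=1: input=2 -> V=13
t=2: input=2 -> V=17
t=3: input=3 -> V=0 FIRE
t=4: input=5 -> V=0 FIRE
t=5: input=2 -> V=8
t=6: input=4 -> V=0 FIRE
t=7: input=3 -> V=12
t=8: input=2 -> V=16
t=9: input=2 -> V=19
t=10: input=2 -> V=0 FIRE
t=11: input=3 -> V=12
t=12: input=2 -> V=16

Answer: 4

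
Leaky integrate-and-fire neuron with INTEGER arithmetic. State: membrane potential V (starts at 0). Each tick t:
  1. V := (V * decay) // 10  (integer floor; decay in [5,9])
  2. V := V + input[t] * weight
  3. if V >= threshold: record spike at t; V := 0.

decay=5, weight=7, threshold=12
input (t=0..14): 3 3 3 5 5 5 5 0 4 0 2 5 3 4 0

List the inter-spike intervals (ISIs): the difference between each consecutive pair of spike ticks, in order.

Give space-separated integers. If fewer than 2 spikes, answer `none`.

t=0: input=3 -> V=0 FIRE
t=1: input=3 -> V=0 FIRE
t=2: input=3 -> V=0 FIRE
t=3: input=5 -> V=0 FIRE
t=4: input=5 -> V=0 FIRE
t=5: input=5 -> V=0 FIRE
t=6: input=5 -> V=0 FIRE
t=7: input=0 -> V=0
t=8: input=4 -> V=0 FIRE
t=9: input=0 -> V=0
t=10: input=2 -> V=0 FIRE
t=11: input=5 -> V=0 FIRE
t=12: input=3 -> V=0 FIRE
t=13: input=4 -> V=0 FIRE
t=14: input=0 -> V=0

Answer: 1 1 1 1 1 1 2 2 1 1 1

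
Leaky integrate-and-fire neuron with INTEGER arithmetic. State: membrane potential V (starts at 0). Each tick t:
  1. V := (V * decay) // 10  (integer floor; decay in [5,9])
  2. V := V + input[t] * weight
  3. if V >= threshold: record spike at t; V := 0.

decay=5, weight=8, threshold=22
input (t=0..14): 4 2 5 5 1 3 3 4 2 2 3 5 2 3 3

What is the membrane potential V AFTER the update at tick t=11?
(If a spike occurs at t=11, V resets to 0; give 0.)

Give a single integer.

Answer: 0

Derivation:
t=0: input=4 -> V=0 FIRE
t=1: input=2 -> V=16
t=2: input=5 -> V=0 FIRE
t=3: input=5 -> V=0 FIRE
t=4: input=1 -> V=8
t=5: input=3 -> V=0 FIRE
t=6: input=3 -> V=0 FIRE
t=7: input=4 -> V=0 FIRE
t=8: input=2 -> V=16
t=9: input=2 -> V=0 FIRE
t=10: input=3 -> V=0 FIRE
t=11: input=5 -> V=0 FIRE
t=12: input=2 -> V=16
t=13: input=3 -> V=0 FIRE
t=14: input=3 -> V=0 FIRE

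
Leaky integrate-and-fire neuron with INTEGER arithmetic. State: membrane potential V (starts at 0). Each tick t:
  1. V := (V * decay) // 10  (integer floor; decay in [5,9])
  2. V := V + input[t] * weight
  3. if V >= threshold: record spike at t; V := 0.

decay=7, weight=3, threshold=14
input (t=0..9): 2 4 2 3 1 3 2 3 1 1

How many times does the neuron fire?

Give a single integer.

Answer: 2

Derivation:
t=0: input=2 -> V=6
t=1: input=4 -> V=0 FIRE
t=2: input=2 -> V=6
t=3: input=3 -> V=13
t=4: input=1 -> V=12
t=5: input=3 -> V=0 FIRE
t=6: input=2 -> V=6
t=7: input=3 -> V=13
t=8: input=1 -> V=12
t=9: input=1 -> V=11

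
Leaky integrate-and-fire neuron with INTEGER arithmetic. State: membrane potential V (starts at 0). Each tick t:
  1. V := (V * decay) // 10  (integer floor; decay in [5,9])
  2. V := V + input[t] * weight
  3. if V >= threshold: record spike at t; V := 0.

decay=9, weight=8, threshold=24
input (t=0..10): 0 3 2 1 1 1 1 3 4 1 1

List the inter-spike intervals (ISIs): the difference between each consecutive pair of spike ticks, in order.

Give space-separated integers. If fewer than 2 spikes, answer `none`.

Answer: 3 3 1

Derivation:
t=0: input=0 -> V=0
t=1: input=3 -> V=0 FIRE
t=2: input=2 -> V=16
t=3: input=1 -> V=22
t=4: input=1 -> V=0 FIRE
t=5: input=1 -> V=8
t=6: input=1 -> V=15
t=7: input=3 -> V=0 FIRE
t=8: input=4 -> V=0 FIRE
t=9: input=1 -> V=8
t=10: input=1 -> V=15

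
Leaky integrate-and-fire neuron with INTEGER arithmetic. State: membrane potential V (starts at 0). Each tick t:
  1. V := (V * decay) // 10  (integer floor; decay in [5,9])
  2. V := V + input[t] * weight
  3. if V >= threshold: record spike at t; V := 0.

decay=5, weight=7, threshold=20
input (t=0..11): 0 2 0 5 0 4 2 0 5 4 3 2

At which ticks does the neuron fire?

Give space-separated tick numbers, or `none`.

t=0: input=0 -> V=0
t=1: input=2 -> V=14
t=2: input=0 -> V=7
t=3: input=5 -> V=0 FIRE
t=4: input=0 -> V=0
t=5: input=4 -> V=0 FIRE
t=6: input=2 -> V=14
t=7: input=0 -> V=7
t=8: input=5 -> V=0 FIRE
t=9: input=4 -> V=0 FIRE
t=10: input=3 -> V=0 FIRE
t=11: input=2 -> V=14

Answer: 3 5 8 9 10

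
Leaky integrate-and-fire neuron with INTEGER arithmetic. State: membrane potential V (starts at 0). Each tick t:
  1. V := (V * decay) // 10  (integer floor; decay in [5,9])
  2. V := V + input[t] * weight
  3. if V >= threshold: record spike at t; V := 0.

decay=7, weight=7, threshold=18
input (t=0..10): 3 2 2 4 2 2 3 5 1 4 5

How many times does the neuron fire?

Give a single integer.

Answer: 8

Derivation:
t=0: input=3 -> V=0 FIRE
t=1: input=2 -> V=14
t=2: input=2 -> V=0 FIRE
t=3: input=4 -> V=0 FIRE
t=4: input=2 -> V=14
t=5: input=2 -> V=0 FIRE
t=6: input=3 -> V=0 FIRE
t=7: input=5 -> V=0 FIRE
t=8: input=1 -> V=7
t=9: input=4 -> V=0 FIRE
t=10: input=5 -> V=0 FIRE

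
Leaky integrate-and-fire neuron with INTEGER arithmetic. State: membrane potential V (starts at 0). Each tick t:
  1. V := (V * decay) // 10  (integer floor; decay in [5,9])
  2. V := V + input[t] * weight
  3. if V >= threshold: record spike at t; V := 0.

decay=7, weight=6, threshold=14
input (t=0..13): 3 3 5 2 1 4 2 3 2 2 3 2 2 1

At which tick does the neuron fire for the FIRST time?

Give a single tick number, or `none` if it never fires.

t=0: input=3 -> V=0 FIRE
t=1: input=3 -> V=0 FIRE
t=2: input=5 -> V=0 FIRE
t=3: input=2 -> V=12
t=4: input=1 -> V=0 FIRE
t=5: input=4 -> V=0 FIRE
t=6: input=2 -> V=12
t=7: input=3 -> V=0 FIRE
t=8: input=2 -> V=12
t=9: input=2 -> V=0 FIRE
t=10: input=3 -> V=0 FIRE
t=11: input=2 -> V=12
t=12: input=2 -> V=0 FIRE
t=13: input=1 -> V=6

Answer: 0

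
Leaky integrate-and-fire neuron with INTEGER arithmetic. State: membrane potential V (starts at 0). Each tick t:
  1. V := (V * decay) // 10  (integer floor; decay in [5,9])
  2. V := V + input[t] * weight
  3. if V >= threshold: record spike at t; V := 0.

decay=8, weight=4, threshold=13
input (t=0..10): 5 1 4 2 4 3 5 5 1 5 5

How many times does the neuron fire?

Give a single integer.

t=0: input=5 -> V=0 FIRE
t=1: input=1 -> V=4
t=2: input=4 -> V=0 FIRE
t=3: input=2 -> V=8
t=4: input=4 -> V=0 FIRE
t=5: input=3 -> V=12
t=6: input=5 -> V=0 FIRE
t=7: input=5 -> V=0 FIRE
t=8: input=1 -> V=4
t=9: input=5 -> V=0 FIRE
t=10: input=5 -> V=0 FIRE

Answer: 7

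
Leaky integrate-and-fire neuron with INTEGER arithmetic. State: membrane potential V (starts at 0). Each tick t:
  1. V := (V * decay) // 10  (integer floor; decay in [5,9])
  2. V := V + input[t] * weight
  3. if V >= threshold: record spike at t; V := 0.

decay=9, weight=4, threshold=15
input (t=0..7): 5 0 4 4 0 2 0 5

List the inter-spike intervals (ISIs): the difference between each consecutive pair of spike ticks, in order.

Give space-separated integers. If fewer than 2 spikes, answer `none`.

Answer: 2 1 4

Derivation:
t=0: input=5 -> V=0 FIRE
t=1: input=0 -> V=0
t=2: input=4 -> V=0 FIRE
t=3: input=4 -> V=0 FIRE
t=4: input=0 -> V=0
t=5: input=2 -> V=8
t=6: input=0 -> V=7
t=7: input=5 -> V=0 FIRE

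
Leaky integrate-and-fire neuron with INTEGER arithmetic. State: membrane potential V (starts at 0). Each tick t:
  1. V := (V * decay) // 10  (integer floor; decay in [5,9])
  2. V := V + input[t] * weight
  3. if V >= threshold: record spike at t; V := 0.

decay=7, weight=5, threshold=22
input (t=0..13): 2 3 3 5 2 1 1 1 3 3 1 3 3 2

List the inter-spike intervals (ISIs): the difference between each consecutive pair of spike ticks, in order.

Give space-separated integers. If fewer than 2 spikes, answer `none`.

Answer: 2 5 3

Derivation:
t=0: input=2 -> V=10
t=1: input=3 -> V=0 FIRE
t=2: input=3 -> V=15
t=3: input=5 -> V=0 FIRE
t=4: input=2 -> V=10
t=5: input=1 -> V=12
t=6: input=1 -> V=13
t=7: input=1 -> V=14
t=8: input=3 -> V=0 FIRE
t=9: input=3 -> V=15
t=10: input=1 -> V=15
t=11: input=3 -> V=0 FIRE
t=12: input=3 -> V=15
t=13: input=2 -> V=20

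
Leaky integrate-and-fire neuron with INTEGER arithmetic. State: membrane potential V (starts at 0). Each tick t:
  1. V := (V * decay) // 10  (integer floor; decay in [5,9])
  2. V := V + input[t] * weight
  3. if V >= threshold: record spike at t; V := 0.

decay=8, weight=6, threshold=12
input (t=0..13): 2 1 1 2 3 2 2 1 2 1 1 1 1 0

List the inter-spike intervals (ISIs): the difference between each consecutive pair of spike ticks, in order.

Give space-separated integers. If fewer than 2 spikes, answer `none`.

t=0: input=2 -> V=0 FIRE
t=1: input=1 -> V=6
t=2: input=1 -> V=10
t=3: input=2 -> V=0 FIRE
t=4: input=3 -> V=0 FIRE
t=5: input=2 -> V=0 FIRE
t=6: input=2 -> V=0 FIRE
t=7: input=1 -> V=6
t=8: input=2 -> V=0 FIRE
t=9: input=1 -> V=6
t=10: input=1 -> V=10
t=11: input=1 -> V=0 FIRE
t=12: input=1 -> V=6
t=13: input=0 -> V=4

Answer: 3 1 1 1 2 3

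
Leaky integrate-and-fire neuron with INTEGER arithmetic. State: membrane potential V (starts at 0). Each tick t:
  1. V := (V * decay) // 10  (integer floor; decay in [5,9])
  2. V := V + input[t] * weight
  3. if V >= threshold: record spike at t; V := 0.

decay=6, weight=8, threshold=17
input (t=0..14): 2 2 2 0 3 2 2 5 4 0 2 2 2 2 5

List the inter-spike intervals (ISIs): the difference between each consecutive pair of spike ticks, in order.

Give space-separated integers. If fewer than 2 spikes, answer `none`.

Answer: 3 2 1 1 3 2 1

Derivation:
t=0: input=2 -> V=16
t=1: input=2 -> V=0 FIRE
t=2: input=2 -> V=16
t=3: input=0 -> V=9
t=4: input=3 -> V=0 FIRE
t=5: input=2 -> V=16
t=6: input=2 -> V=0 FIRE
t=7: input=5 -> V=0 FIRE
t=8: input=4 -> V=0 FIRE
t=9: input=0 -> V=0
t=10: input=2 -> V=16
t=11: input=2 -> V=0 FIRE
t=12: input=2 -> V=16
t=13: input=2 -> V=0 FIRE
t=14: input=5 -> V=0 FIRE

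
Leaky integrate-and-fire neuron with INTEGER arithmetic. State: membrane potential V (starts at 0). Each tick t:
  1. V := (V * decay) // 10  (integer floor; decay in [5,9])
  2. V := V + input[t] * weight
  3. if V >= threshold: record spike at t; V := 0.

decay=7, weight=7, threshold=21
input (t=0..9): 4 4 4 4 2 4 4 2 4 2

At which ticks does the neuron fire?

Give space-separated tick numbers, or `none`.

t=0: input=4 -> V=0 FIRE
t=1: input=4 -> V=0 FIRE
t=2: input=4 -> V=0 FIRE
t=3: input=4 -> V=0 FIRE
t=4: input=2 -> V=14
t=5: input=4 -> V=0 FIRE
t=6: input=4 -> V=0 FIRE
t=7: input=2 -> V=14
t=8: input=4 -> V=0 FIRE
t=9: input=2 -> V=14

Answer: 0 1 2 3 5 6 8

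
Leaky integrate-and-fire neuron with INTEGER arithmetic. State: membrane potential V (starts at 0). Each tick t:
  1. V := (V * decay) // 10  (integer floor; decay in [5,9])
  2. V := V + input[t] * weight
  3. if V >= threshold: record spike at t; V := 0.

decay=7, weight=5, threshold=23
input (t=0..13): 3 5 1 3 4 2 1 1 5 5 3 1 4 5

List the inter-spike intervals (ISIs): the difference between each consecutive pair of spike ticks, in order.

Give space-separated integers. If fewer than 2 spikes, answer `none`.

t=0: input=3 -> V=15
t=1: input=5 -> V=0 FIRE
t=2: input=1 -> V=5
t=3: input=3 -> V=18
t=4: input=4 -> V=0 FIRE
t=5: input=2 -> V=10
t=6: input=1 -> V=12
t=7: input=1 -> V=13
t=8: input=5 -> V=0 FIRE
t=9: input=5 -> V=0 FIRE
t=10: input=3 -> V=15
t=11: input=1 -> V=15
t=12: input=4 -> V=0 FIRE
t=13: input=5 -> V=0 FIRE

Answer: 3 4 1 3 1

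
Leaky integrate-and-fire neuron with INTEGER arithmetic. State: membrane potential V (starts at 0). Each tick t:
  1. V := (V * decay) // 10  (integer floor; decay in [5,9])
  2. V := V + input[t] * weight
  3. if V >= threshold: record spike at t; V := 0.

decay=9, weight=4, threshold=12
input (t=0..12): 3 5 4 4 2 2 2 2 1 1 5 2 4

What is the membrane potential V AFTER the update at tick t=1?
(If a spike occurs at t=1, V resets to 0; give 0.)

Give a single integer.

Answer: 0

Derivation:
t=0: input=3 -> V=0 FIRE
t=1: input=5 -> V=0 FIRE
t=2: input=4 -> V=0 FIRE
t=3: input=4 -> V=0 FIRE
t=4: input=2 -> V=8
t=5: input=2 -> V=0 FIRE
t=6: input=2 -> V=8
t=7: input=2 -> V=0 FIRE
t=8: input=1 -> V=4
t=9: input=1 -> V=7
t=10: input=5 -> V=0 FIRE
t=11: input=2 -> V=8
t=12: input=4 -> V=0 FIRE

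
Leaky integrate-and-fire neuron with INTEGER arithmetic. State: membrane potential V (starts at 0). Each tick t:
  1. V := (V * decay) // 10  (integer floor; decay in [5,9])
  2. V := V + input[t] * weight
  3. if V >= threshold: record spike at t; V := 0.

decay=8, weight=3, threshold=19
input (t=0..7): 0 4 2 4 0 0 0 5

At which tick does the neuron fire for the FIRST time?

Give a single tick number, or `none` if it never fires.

Answer: 3

Derivation:
t=0: input=0 -> V=0
t=1: input=4 -> V=12
t=2: input=2 -> V=15
t=3: input=4 -> V=0 FIRE
t=4: input=0 -> V=0
t=5: input=0 -> V=0
t=6: input=0 -> V=0
t=7: input=5 -> V=15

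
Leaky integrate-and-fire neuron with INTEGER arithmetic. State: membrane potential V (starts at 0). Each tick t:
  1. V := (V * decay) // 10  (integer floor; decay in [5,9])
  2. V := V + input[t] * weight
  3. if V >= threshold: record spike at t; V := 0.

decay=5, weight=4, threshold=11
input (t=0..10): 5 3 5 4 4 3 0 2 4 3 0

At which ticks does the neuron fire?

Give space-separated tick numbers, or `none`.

Answer: 0 1 2 3 4 5 8 9

Derivation:
t=0: input=5 -> V=0 FIRE
t=1: input=3 -> V=0 FIRE
t=2: input=5 -> V=0 FIRE
t=3: input=4 -> V=0 FIRE
t=4: input=4 -> V=0 FIRE
t=5: input=3 -> V=0 FIRE
t=6: input=0 -> V=0
t=7: input=2 -> V=8
t=8: input=4 -> V=0 FIRE
t=9: input=3 -> V=0 FIRE
t=10: input=0 -> V=0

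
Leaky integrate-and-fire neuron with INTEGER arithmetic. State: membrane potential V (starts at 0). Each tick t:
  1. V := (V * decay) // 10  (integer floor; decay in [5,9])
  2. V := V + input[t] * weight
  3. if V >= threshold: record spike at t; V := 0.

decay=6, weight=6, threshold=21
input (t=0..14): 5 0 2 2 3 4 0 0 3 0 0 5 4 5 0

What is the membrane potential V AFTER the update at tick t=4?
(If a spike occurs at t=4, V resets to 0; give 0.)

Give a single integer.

Answer: 0

Derivation:
t=0: input=5 -> V=0 FIRE
t=1: input=0 -> V=0
t=2: input=2 -> V=12
t=3: input=2 -> V=19
t=4: input=3 -> V=0 FIRE
t=5: input=4 -> V=0 FIRE
t=6: input=0 -> V=0
t=7: input=0 -> V=0
t=8: input=3 -> V=18
t=9: input=0 -> V=10
t=10: input=0 -> V=6
t=11: input=5 -> V=0 FIRE
t=12: input=4 -> V=0 FIRE
t=13: input=5 -> V=0 FIRE
t=14: input=0 -> V=0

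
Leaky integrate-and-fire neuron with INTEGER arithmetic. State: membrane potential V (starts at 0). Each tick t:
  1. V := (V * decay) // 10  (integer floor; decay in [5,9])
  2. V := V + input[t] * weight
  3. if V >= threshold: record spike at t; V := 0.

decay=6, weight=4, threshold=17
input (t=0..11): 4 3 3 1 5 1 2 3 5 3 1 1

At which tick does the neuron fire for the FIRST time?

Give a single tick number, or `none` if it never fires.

t=0: input=4 -> V=16
t=1: input=3 -> V=0 FIRE
t=2: input=3 -> V=12
t=3: input=1 -> V=11
t=4: input=5 -> V=0 FIRE
t=5: input=1 -> V=4
t=6: input=2 -> V=10
t=7: input=3 -> V=0 FIRE
t=8: input=5 -> V=0 FIRE
t=9: input=3 -> V=12
t=10: input=1 -> V=11
t=11: input=1 -> V=10

Answer: 1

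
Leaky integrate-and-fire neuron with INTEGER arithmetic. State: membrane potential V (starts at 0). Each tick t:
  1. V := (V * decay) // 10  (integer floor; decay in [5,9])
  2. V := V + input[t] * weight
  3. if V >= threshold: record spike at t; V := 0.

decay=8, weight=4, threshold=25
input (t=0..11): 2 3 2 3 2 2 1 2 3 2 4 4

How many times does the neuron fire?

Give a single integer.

Answer: 3

Derivation:
t=0: input=2 -> V=8
t=1: input=3 -> V=18
t=2: input=2 -> V=22
t=3: input=3 -> V=0 FIRE
t=4: input=2 -> V=8
t=5: input=2 -> V=14
t=6: input=1 -> V=15
t=7: input=2 -> V=20
t=8: input=3 -> V=0 FIRE
t=9: input=2 -> V=8
t=10: input=4 -> V=22
t=11: input=4 -> V=0 FIRE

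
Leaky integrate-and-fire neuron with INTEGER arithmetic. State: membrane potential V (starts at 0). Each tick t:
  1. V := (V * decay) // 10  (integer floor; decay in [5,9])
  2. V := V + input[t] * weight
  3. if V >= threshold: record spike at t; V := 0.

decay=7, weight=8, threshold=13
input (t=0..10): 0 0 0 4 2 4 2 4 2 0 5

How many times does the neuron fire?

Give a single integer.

Answer: 7

Derivation:
t=0: input=0 -> V=0
t=1: input=0 -> V=0
t=2: input=0 -> V=0
t=3: input=4 -> V=0 FIRE
t=4: input=2 -> V=0 FIRE
t=5: input=4 -> V=0 FIRE
t=6: input=2 -> V=0 FIRE
t=7: input=4 -> V=0 FIRE
t=8: input=2 -> V=0 FIRE
t=9: input=0 -> V=0
t=10: input=5 -> V=0 FIRE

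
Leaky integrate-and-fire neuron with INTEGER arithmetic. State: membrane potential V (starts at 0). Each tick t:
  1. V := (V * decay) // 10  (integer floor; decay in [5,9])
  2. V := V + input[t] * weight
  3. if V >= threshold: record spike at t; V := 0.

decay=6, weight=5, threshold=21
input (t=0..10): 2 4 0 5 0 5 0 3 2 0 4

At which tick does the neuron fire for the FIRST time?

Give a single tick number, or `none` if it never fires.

t=0: input=2 -> V=10
t=1: input=4 -> V=0 FIRE
t=2: input=0 -> V=0
t=3: input=5 -> V=0 FIRE
t=4: input=0 -> V=0
t=5: input=5 -> V=0 FIRE
t=6: input=0 -> V=0
t=7: input=3 -> V=15
t=8: input=2 -> V=19
t=9: input=0 -> V=11
t=10: input=4 -> V=0 FIRE

Answer: 1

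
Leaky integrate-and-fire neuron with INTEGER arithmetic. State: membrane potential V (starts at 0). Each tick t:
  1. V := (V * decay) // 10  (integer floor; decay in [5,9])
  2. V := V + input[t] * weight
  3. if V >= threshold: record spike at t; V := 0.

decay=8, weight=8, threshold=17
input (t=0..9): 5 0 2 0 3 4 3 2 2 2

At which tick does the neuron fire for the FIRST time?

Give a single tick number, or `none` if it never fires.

t=0: input=5 -> V=0 FIRE
t=1: input=0 -> V=0
t=2: input=2 -> V=16
t=3: input=0 -> V=12
t=4: input=3 -> V=0 FIRE
t=5: input=4 -> V=0 FIRE
t=6: input=3 -> V=0 FIRE
t=7: input=2 -> V=16
t=8: input=2 -> V=0 FIRE
t=9: input=2 -> V=16

Answer: 0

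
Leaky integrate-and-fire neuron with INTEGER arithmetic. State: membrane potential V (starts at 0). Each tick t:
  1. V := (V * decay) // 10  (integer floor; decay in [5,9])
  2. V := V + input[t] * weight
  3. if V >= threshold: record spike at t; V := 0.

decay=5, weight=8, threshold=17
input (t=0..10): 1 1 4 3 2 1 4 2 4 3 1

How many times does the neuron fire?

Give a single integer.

Answer: 5

Derivation:
t=0: input=1 -> V=8
t=1: input=1 -> V=12
t=2: input=4 -> V=0 FIRE
t=3: input=3 -> V=0 FIRE
t=4: input=2 -> V=16
t=5: input=1 -> V=16
t=6: input=4 -> V=0 FIRE
t=7: input=2 -> V=16
t=8: input=4 -> V=0 FIRE
t=9: input=3 -> V=0 FIRE
t=10: input=1 -> V=8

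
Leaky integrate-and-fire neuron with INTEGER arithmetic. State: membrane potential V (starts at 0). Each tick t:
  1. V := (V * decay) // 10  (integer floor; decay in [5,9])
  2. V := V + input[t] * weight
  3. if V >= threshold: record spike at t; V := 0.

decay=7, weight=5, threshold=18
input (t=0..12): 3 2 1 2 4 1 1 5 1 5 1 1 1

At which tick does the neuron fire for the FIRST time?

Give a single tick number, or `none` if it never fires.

Answer: 1

Derivation:
t=0: input=3 -> V=15
t=1: input=2 -> V=0 FIRE
t=2: input=1 -> V=5
t=3: input=2 -> V=13
t=4: input=4 -> V=0 FIRE
t=5: input=1 -> V=5
t=6: input=1 -> V=8
t=7: input=5 -> V=0 FIRE
t=8: input=1 -> V=5
t=9: input=5 -> V=0 FIRE
t=10: input=1 -> V=5
t=11: input=1 -> V=8
t=12: input=1 -> V=10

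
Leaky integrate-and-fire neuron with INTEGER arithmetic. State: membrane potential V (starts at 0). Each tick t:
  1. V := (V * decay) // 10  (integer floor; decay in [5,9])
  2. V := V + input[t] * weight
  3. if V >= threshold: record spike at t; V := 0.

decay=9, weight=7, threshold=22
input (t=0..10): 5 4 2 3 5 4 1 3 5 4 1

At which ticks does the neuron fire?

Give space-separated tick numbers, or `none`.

t=0: input=5 -> V=0 FIRE
t=1: input=4 -> V=0 FIRE
t=2: input=2 -> V=14
t=3: input=3 -> V=0 FIRE
t=4: input=5 -> V=0 FIRE
t=5: input=4 -> V=0 FIRE
t=6: input=1 -> V=7
t=7: input=3 -> V=0 FIRE
t=8: input=5 -> V=0 FIRE
t=9: input=4 -> V=0 FIRE
t=10: input=1 -> V=7

Answer: 0 1 3 4 5 7 8 9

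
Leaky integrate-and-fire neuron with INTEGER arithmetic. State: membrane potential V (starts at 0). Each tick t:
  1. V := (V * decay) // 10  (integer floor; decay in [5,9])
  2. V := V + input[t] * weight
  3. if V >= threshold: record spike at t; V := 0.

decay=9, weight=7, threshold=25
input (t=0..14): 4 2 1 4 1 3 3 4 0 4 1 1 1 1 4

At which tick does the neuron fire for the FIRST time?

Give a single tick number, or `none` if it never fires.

Answer: 0

Derivation:
t=0: input=4 -> V=0 FIRE
t=1: input=2 -> V=14
t=2: input=1 -> V=19
t=3: input=4 -> V=0 FIRE
t=4: input=1 -> V=7
t=5: input=3 -> V=0 FIRE
t=6: input=3 -> V=21
t=7: input=4 -> V=0 FIRE
t=8: input=0 -> V=0
t=9: input=4 -> V=0 FIRE
t=10: input=1 -> V=7
t=11: input=1 -> V=13
t=12: input=1 -> V=18
t=13: input=1 -> V=23
t=14: input=4 -> V=0 FIRE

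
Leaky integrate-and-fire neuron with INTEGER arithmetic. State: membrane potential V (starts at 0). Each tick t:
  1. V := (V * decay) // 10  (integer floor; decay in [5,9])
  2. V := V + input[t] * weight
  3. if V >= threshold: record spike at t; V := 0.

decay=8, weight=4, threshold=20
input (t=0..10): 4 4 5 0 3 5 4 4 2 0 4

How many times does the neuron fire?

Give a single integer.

t=0: input=4 -> V=16
t=1: input=4 -> V=0 FIRE
t=2: input=5 -> V=0 FIRE
t=3: input=0 -> V=0
t=4: input=3 -> V=12
t=5: input=5 -> V=0 FIRE
t=6: input=4 -> V=16
t=7: input=4 -> V=0 FIRE
t=8: input=2 -> V=8
t=9: input=0 -> V=6
t=10: input=4 -> V=0 FIRE

Answer: 5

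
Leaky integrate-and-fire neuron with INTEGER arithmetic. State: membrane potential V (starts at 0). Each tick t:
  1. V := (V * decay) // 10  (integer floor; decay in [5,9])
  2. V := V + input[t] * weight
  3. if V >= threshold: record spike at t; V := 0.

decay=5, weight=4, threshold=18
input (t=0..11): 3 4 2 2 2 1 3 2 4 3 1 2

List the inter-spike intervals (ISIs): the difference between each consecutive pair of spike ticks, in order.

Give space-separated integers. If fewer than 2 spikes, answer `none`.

Answer: 7

Derivation:
t=0: input=3 -> V=12
t=1: input=4 -> V=0 FIRE
t=2: input=2 -> V=8
t=3: input=2 -> V=12
t=4: input=2 -> V=14
t=5: input=1 -> V=11
t=6: input=3 -> V=17
t=7: input=2 -> V=16
t=8: input=4 -> V=0 FIRE
t=9: input=3 -> V=12
t=10: input=1 -> V=10
t=11: input=2 -> V=13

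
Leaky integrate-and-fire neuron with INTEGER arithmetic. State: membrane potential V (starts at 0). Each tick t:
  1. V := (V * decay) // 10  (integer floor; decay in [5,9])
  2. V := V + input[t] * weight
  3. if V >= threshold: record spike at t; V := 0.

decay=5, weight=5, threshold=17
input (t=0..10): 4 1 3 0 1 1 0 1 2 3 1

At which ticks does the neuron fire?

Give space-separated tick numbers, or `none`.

Answer: 0 2 9

Derivation:
t=0: input=4 -> V=0 FIRE
t=1: input=1 -> V=5
t=2: input=3 -> V=0 FIRE
t=3: input=0 -> V=0
t=4: input=1 -> V=5
t=5: input=1 -> V=7
t=6: input=0 -> V=3
t=7: input=1 -> V=6
t=8: input=2 -> V=13
t=9: input=3 -> V=0 FIRE
t=10: input=1 -> V=5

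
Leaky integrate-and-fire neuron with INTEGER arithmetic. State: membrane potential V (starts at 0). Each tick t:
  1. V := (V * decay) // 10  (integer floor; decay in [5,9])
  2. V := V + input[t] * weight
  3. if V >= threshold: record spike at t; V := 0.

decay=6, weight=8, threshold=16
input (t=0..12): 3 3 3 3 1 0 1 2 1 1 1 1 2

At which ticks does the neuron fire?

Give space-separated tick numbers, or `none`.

t=0: input=3 -> V=0 FIRE
t=1: input=3 -> V=0 FIRE
t=2: input=3 -> V=0 FIRE
t=3: input=3 -> V=0 FIRE
t=4: input=1 -> V=8
t=5: input=0 -> V=4
t=6: input=1 -> V=10
t=7: input=2 -> V=0 FIRE
t=8: input=1 -> V=8
t=9: input=1 -> V=12
t=10: input=1 -> V=15
t=11: input=1 -> V=0 FIRE
t=12: input=2 -> V=0 FIRE

Answer: 0 1 2 3 7 11 12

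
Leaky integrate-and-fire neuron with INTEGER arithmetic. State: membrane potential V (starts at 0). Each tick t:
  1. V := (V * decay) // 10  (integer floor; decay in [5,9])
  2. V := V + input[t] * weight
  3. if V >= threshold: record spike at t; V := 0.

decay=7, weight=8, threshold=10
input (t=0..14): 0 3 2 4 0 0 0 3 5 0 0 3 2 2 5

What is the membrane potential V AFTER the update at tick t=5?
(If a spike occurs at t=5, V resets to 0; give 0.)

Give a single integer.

t=0: input=0 -> V=0
t=1: input=3 -> V=0 FIRE
t=2: input=2 -> V=0 FIRE
t=3: input=4 -> V=0 FIRE
t=4: input=0 -> V=0
t=5: input=0 -> V=0
t=6: input=0 -> V=0
t=7: input=3 -> V=0 FIRE
t=8: input=5 -> V=0 FIRE
t=9: input=0 -> V=0
t=10: input=0 -> V=0
t=11: input=3 -> V=0 FIRE
t=12: input=2 -> V=0 FIRE
t=13: input=2 -> V=0 FIRE
t=14: input=5 -> V=0 FIRE

Answer: 0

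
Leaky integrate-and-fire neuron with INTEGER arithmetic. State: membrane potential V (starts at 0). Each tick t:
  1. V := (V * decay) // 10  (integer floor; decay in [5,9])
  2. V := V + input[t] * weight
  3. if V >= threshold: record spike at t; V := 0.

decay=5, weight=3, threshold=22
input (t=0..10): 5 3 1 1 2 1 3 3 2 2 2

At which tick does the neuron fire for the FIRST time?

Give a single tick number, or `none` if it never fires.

t=0: input=5 -> V=15
t=1: input=3 -> V=16
t=2: input=1 -> V=11
t=3: input=1 -> V=8
t=4: input=2 -> V=10
t=5: input=1 -> V=8
t=6: input=3 -> V=13
t=7: input=3 -> V=15
t=8: input=2 -> V=13
t=9: input=2 -> V=12
t=10: input=2 -> V=12

Answer: none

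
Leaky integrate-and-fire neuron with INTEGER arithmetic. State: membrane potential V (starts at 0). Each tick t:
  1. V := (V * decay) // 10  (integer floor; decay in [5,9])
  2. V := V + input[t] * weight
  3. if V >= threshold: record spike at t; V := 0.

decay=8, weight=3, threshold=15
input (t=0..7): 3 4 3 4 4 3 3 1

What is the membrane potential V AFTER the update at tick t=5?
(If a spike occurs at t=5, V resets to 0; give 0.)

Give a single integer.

Answer: 0

Derivation:
t=0: input=3 -> V=9
t=1: input=4 -> V=0 FIRE
t=2: input=3 -> V=9
t=3: input=4 -> V=0 FIRE
t=4: input=4 -> V=12
t=5: input=3 -> V=0 FIRE
t=6: input=3 -> V=9
t=7: input=1 -> V=10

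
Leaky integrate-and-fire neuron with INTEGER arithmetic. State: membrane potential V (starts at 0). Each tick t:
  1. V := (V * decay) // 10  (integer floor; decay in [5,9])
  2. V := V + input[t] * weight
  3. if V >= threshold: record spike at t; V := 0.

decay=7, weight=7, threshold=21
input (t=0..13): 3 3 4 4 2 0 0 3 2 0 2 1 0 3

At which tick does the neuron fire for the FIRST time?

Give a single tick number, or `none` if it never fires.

t=0: input=3 -> V=0 FIRE
t=1: input=3 -> V=0 FIRE
t=2: input=4 -> V=0 FIRE
t=3: input=4 -> V=0 FIRE
t=4: input=2 -> V=14
t=5: input=0 -> V=9
t=6: input=0 -> V=6
t=7: input=3 -> V=0 FIRE
t=8: input=2 -> V=14
t=9: input=0 -> V=9
t=10: input=2 -> V=20
t=11: input=1 -> V=0 FIRE
t=12: input=0 -> V=0
t=13: input=3 -> V=0 FIRE

Answer: 0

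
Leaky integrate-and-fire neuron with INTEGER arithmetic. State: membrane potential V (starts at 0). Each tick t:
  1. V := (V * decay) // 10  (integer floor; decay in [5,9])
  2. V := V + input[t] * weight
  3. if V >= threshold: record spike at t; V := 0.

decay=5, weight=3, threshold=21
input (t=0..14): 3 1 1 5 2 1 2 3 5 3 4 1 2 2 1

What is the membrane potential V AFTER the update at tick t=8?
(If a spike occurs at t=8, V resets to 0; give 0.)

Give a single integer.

Answer: 0

Derivation:
t=0: input=3 -> V=9
t=1: input=1 -> V=7
t=2: input=1 -> V=6
t=3: input=5 -> V=18
t=4: input=2 -> V=15
t=5: input=1 -> V=10
t=6: input=2 -> V=11
t=7: input=3 -> V=14
t=8: input=5 -> V=0 FIRE
t=9: input=3 -> V=9
t=10: input=4 -> V=16
t=11: input=1 -> V=11
t=12: input=2 -> V=11
t=13: input=2 -> V=11
t=14: input=1 -> V=8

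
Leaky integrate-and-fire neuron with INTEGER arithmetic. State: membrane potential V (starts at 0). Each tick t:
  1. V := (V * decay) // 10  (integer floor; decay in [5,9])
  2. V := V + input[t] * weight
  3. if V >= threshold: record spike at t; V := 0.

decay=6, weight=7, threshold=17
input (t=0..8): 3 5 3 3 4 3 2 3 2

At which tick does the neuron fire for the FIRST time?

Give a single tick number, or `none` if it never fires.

t=0: input=3 -> V=0 FIRE
t=1: input=5 -> V=0 FIRE
t=2: input=3 -> V=0 FIRE
t=3: input=3 -> V=0 FIRE
t=4: input=4 -> V=0 FIRE
t=5: input=3 -> V=0 FIRE
t=6: input=2 -> V=14
t=7: input=3 -> V=0 FIRE
t=8: input=2 -> V=14

Answer: 0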